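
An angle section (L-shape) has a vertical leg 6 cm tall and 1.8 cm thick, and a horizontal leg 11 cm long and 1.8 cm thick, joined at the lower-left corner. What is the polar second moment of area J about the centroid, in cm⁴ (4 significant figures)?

Split into non-overlapping primitives; take the origin at the lower-left of the bounding box.
Vertical leg: 1.8 × 6, A = 10.8 cm², y = 3 cm, Ī = 32.4 cm⁴.
Horizontal leg (remainder): 9.2 × 1.8, A = 16.56 cm², y = 0.9 cm, Ī = 4.4712 cm⁴.
Centroid: ȳ = ΣA·y / ΣA = 1.72895 cm.
Transfer each piece to the centroidal x-axis using Ī + A·d² with d = y − 1.72895:
  vertical leg: d = 1.27105 cm → contributes +49.8482 cm⁴
  horizontal leg (remainder): d = -0.828947 cm → contributes +15.8505 cm⁴
Total I = 65.6987 cm⁴.
For the y-axis: x̄ = 4.22895 cm.
Repeating about the centroidal y-axis gives I_y = 317.459 cm⁴.
Polar second moment: J = I_x + I_y = 383.157 cm⁴.

J ≈ 383.2 cm⁴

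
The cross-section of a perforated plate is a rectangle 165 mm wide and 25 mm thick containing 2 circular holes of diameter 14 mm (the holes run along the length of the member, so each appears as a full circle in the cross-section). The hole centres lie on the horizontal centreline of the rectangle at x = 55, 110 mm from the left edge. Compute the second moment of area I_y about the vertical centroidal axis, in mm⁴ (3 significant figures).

Decompose the section into non-overlapping parts with the origin at the bottom-left of its bounding rectangle.
Plate: 165 × 25, A = 4 125 mm², x = 82.5 mm, Ī = 9 358 594 mm⁴.
Hole 1 (subtracted): ⌀14, A = 153.94 mm², x = 55 mm, Ī = 1885.7 mm⁴.
Hole 2 (subtracted): ⌀14, A = 153.94 mm², x = 110 mm, Ī = 1885.7 mm⁴.
By symmetry the centroid is at mid-width, x̄ = 82.5 mm.
Transfer each piece to the vertical centroidal axis using Ī + A·d² with d = x − 82.5:
  plate: d = 0 mm → contributes +9 358 594 mm⁴
  hole 1: d = -27.5 mm → contributes −118 301 mm⁴
  hole 2: d = 27.5 mm → contributes −118 301 mm⁴
Total I = 9 121 991 mm⁴.

I_y ≈ 9.12 × 10⁶ mm⁴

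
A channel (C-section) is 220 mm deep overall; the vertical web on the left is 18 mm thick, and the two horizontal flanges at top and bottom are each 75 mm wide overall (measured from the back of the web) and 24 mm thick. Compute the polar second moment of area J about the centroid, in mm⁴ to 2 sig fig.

Split into non-overlapping primitives; take the origin at the lower-left of the bounding box.
Web: 18 × 220, A = 3 960 mm², y = 110 mm, Ī = 15 972 000 mm⁴.
Top flange (beyond web): 57 × 24, A = 1 368 mm², y = 208 mm, Ī = 65 664 mm⁴.
Bottom flange (beyond web): 57 × 24, A = 1 368 mm², y = 12 mm, Ī = 65 664 mm⁴.
By symmetry the centroid is at mid-height, ȳ = 110 mm.
Transfer each piece to the centroidal x-axis using Ī + A·d² with d = y − 110:
  web: d = 0 mm → contributes +15 972 000 mm⁴
  top flange (beyond web): d = 98 mm → contributes +13 203 936 mm⁴
  bottom flange (beyond web): d = -98 mm → contributes +13 203 936 mm⁴
Total I = 42 379 872 mm⁴.
For the y-axis: x̄ = 24.32 mm.
Repeating about the centroidal y-axis gives I_y = 3 123 095 mm⁴.
Polar second moment: J = I_x + I_y = 45 502 967 mm⁴.

J ≈ 4.6 × 10⁷ mm⁴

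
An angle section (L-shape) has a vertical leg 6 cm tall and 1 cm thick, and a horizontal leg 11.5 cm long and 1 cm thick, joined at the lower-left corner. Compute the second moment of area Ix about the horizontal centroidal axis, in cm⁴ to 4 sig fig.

Ix ≈ 42.74 cm⁴

Decompose the section into non-overlapping parts with the origin at the bottom-left of its bounding rectangle.
Vertical leg: 1 × 6, A = 6 cm², y = 3 cm, Ī = 18 cm⁴.
Horizontal leg (remainder): 10.5 × 1, A = 10.5 cm², y = 0.5 cm, Ī = 0.875 cm⁴.
Centroid: ȳ = ΣA·y / ΣA = 1.40909 cm.
Transfer each piece to the horizontal centroidal axis using Ī + A·d² with d = y − 1.40909:
  vertical leg: d = 1.59091 cm → contributes +33.186 cm⁴
  horizontal leg (remainder): d = -0.909091 cm → contributes +9.55269 cm⁴
Total I = 42.7386 cm⁴.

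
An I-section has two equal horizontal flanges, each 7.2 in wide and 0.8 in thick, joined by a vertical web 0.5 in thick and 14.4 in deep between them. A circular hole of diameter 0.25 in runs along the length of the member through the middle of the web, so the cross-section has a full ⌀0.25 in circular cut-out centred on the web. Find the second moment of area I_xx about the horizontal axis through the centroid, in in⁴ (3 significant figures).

Split into non-overlapping primitives; take the origin at the lower-left of the bounding box.
Bottom flange: 7.2 × 0.8, A = 5.76 in², y = 0.4 in, Ī = 0.3072 in⁴.
Web: 0.5 × 14.4, A = 7.2 in², y = 8 in, Ī = 124.42 in⁴.
Top flange: 7.2 × 0.8, A = 5.76 in², y = 15.6 in, Ī = 0.3072 in⁴.
Hole (subtracted): ⌀0.25, A = 0.049087 in², y = 8 in, Ī = 0.00019175 in⁴.
By symmetry the centroid is at mid-height, ȳ = 8 in.
Transfer each piece to the horizontal axis through the centroid using Ī + A·d² with d = y − 8:
  bottom flange: d = -7.6 in → contributes +333 in⁴
  web: d = 0 in → contributes +124.42 in⁴
  top flange: d = 7.6 in → contributes +333 in⁴
  hole: d = 0 in → contributes −0.00019175 in⁴
Total I = 790.43 in⁴.

I_xx ≈ 790 in⁴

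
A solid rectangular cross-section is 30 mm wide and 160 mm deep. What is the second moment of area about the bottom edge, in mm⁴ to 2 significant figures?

I_base ≈ 4.1 × 10⁷ mm⁴

The section: 30 × 160, A = 4 800 mm², y = 80 mm, Ī = 10 240 000 mm⁴.
Transfer it to the bottom edge using Ī + A·d² with d = y − 0:
  the section: d = 80 mm → contributes +40 960 000 mm⁴
Total I = 40 960 000 mm⁴.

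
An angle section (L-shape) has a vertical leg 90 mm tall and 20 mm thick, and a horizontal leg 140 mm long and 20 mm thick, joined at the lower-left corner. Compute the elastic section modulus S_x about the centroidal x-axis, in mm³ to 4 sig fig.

Decompose the section into non-overlapping parts with the origin at the bottom-left of its bounding rectangle.
Vertical leg: 20 × 90, A = 1 800 mm², y = 45 mm, Ī = 1 215 000 mm⁴.
Horizontal leg (remainder): 120 × 20, A = 2 400 mm², y = 10 mm, Ī = 80 000 mm⁴.
Centroid: ȳ = ΣA·y / ΣA = 25 mm.
Transfer each piece to the centroidal x-axis using Ī + A·d² with d = y − 25:
  vertical leg: d = 20 mm → contributes +1 935 000 mm⁴
  horizontal leg (remainder): d = -15 mm → contributes +620 000 mm⁴
Total I = 2 555 000 mm⁴.
Extreme fibre distance c = 65 mm; S = I/c = 39307.7 mm³.

S_x ≈ 3.931 × 10⁴ mm³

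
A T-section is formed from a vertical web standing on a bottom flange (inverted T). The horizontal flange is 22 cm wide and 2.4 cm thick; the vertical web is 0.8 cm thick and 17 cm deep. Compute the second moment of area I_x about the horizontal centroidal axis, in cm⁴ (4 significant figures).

Treat the section as a set of non-overlapping primitives; coordinates are from the bounding-box lower-left.
Flange: 22 × 2.4, A = 52.8 cm², y = 1.2 cm, Ī = 25.344 cm⁴.
Web: 0.8 × 17, A = 13.6 cm², y = 10.9 cm, Ī = 327.533 cm⁴.
Centroid: ȳ = ΣA·y / ΣA = 3.18675 cm.
Transfer each piece to the horizontal centroidal axis using Ī + A·d² with d = y − 3.18675:
  flange: d = -1.98675 cm → contributes +233.754 cm⁴
  web: d = 7.71325 cm → contributes +1136.66 cm⁴
Total I = 1370.41 cm⁴.

I_x ≈ 1370 cm⁴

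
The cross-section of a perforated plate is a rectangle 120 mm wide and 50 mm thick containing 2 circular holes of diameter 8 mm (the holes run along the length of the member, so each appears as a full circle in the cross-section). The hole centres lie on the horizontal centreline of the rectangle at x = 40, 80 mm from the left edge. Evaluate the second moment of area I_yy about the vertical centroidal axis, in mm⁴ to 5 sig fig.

I_yy ≈ 7.1594 × 10⁶ mm⁴

Break the section into simple shapes (no overlaps), measuring from the bottom-left corner of the bounding box.
Plate: 120 × 50, A = 6 000 mm², x = 60 mm, Ī = 7 200 000 mm⁴.
Hole 1 (subtracted): ⌀8, A = 50.26548 mm², x = 40 mm, Ī = 201.0619 mm⁴.
Hole 2 (subtracted): ⌀8, A = 50.26548 mm², x = 80 mm, Ī = 201.0619 mm⁴.
By symmetry the centroid is at mid-width, x̄ = 60 mm.
Transfer each piece to the vertical centroidal axis using Ī + A·d² with d = x − 60:
  plate: d = 0 mm → contributes +7 200 000 mm⁴
  hole 1: d = -20 mm → contributes −20307.25 mm⁴
  hole 2: d = 20 mm → contributes −20307.25 mm⁴
Total I = 7 159 385 mm⁴.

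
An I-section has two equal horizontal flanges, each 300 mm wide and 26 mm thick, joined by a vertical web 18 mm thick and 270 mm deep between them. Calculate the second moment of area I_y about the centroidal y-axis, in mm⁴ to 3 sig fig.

I_y ≈ 1.17 × 10⁸ mm⁴

Split into non-overlapping primitives; take the origin at the lower-left of the bounding box.
Bottom flange: 300 × 26, A = 7 800 mm², x = 150 mm, Ī = 58 500 000 mm⁴.
Web: 18 × 270, A = 4 860 mm², x = 150 mm, Ī = 131 220 mm⁴.
Top flange: 300 × 26, A = 7 800 mm², x = 150 mm, Ī = 58 500 000 mm⁴.
By symmetry the centroid is at mid-width, x̄ = 150 mm.
All pieces are centred on the centroidal y-axis, so I = ΣĪ = 117 131 220 mm⁴.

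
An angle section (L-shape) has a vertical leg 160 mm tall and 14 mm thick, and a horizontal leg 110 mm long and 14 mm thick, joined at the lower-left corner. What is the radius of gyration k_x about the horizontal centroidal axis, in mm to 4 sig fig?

Treat the section as a set of non-overlapping primitives; coordinates are from the bounding-box lower-left.
Vertical leg: 14 × 160, A = 2 240 mm², y = 80 mm, Ī = 4 778 667 mm⁴.
Horizontal leg (remainder): 96 × 14, A = 1 344 mm², y = 7 mm, Ī = 21 952 mm⁴.
Centroid: ȳ = ΣA·y / ΣA = 52.625 mm.
Transfer each piece to the horizontal centroidal axis using Ī + A·d² with d = y − 52.625:
  vertical leg: d = 27.375 mm → contributes +6 457 302 mm⁴
  horizontal leg (remainder): d = -45.625 mm → contributes +2 819 677 mm⁴
Total I = 9 276 979 mm⁴.
Radius of gyration: k = √(I/A) = √(9 276 979 / 3 584) = 50.8767 mm.

k_x ≈ 50.88 mm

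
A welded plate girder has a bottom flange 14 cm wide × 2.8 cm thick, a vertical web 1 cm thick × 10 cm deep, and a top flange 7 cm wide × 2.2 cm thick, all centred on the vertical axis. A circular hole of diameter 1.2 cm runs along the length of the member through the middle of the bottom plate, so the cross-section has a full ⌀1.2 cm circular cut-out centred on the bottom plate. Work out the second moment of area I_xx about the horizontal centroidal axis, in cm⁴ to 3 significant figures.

Decompose the section into non-overlapping parts with the origin at the bottom-left of its bounding rectangle.
Bottom plate: 14 × 2.8, A = 39.2 cm², y = 1.4 cm, Ī = 25.611 cm⁴.
Web plate: 1 × 10, A = 10 cm², y = 7.8 cm, Ī = 83.333 cm⁴.
Top plate: 7 × 2.2, A = 15.4 cm², y = 13.9 cm, Ī = 6.2113 cm⁴.
Hole (subtracted): ⌀1.2, A = 1.131 cm², y = 1.4 cm, Ī = 0.10179 cm⁴.
Centroid: ȳ = ΣA·y / ΣA = 5.4413 cm.
Transfer each piece to the horizontal centroidal axis using Ī + A·d² with d = y − 5.4413:
  bottom plate: d = -4.0413 cm → contributes +665.84 cm⁴
  web plate: d = 2.3587 cm → contributes +138.97 cm⁴
  top plate: d = 8.4587 cm → contributes +1108.1 cm⁴
  hole: d = -4.0413 cm → contributes −18.573 cm⁴
Total I = 1894.3 cm⁴.

I_xx ≈ 1890 cm⁴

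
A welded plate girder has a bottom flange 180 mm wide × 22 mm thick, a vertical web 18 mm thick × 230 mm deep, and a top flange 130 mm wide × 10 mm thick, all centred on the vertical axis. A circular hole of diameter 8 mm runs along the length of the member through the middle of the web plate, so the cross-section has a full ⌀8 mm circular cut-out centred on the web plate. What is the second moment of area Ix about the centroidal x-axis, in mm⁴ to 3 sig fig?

Ix ≈ 8.74 × 10⁷ mm⁴

Split into non-overlapping primitives; take the origin at the lower-left of the bounding box.
Bottom plate: 180 × 22, A = 3 960 mm², y = 11 mm, Ī = 159 720 mm⁴.
Web plate: 18 × 230, A = 4 140 mm², y = 137 mm, Ī = 18 250 500 mm⁴.
Top plate: 130 × 10, A = 1 300 mm², y = 257 mm, Ī = 10 833 mm⁴.
Hole (subtracted): ⌀8, A = 50.265 mm², y = 137 mm, Ī = 201.06 mm⁴.
Centroid: ȳ = ΣA·y / ΣA = 100.32 mm.
Transfer each piece to the centroidal x-axis using Ī + A·d² with d = y − 100.32:
  bottom plate: d = -89.319 mm → contributes +31 751 959 mm⁴
  web plate: d = 36.681 mm → contributes +23 820 930 mm⁴
  top plate: d = 156.68 mm → contributes +31 924 554 mm⁴
  hole: d = 36.681 mm → contributes −67 834 mm⁴
Total I = 87 429 609 mm⁴.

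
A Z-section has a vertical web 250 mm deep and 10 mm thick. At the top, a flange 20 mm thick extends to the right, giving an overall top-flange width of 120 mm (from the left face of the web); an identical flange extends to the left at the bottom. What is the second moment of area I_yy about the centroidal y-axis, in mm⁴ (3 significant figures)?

I_yy ≈ 2.03 × 10⁷ mm⁴

Break the section into simple shapes (no overlaps), measuring from the bottom-left corner of the bounding box.
Web: 10 × 250, A = 2 500 mm², x = 115 mm, Ī = 20 833 mm⁴.
Top flange (beyond web): 110 × 20, A = 2 200 mm², x = 175 mm, Ī = 2 218 333 mm⁴.
Bottom flange (beyond web): 110 × 20, A = 2 200 mm², x = 55 mm, Ī = 2 218 333 mm⁴.
Centroid: x̄ = ΣA·x / ΣA = 115 mm.
Transfer each piece to the centroidal y-axis using Ī + A·d² with d = x − 115:
  web: d = 0 mm → contributes +20 833 mm⁴
  top flange (beyond web): d = 60 mm → contributes +10 138 333 mm⁴
  bottom flange (beyond web): d = -60 mm → contributes +10 138 333 mm⁴
Total I = 20 297 500 mm⁴.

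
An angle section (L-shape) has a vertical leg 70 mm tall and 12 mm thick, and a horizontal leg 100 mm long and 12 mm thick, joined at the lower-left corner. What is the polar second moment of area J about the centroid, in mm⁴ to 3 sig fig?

J ≈ 2.61 × 10⁶ mm⁴

Break the section into simple shapes (no overlaps), measuring from the bottom-left corner of the bounding box.
Vertical leg: 12 × 70, A = 840 mm², y = 35 mm, Ī = 343 000 mm⁴.
Horizontal leg (remainder): 88 × 12, A = 1 056 mm², y = 6 mm, Ī = 12 672 mm⁴.
Centroid: ȳ = ΣA·y / ΣA = 18.848 mm.
Transfer each piece to the centroidal x-axis using Ī + A·d² with d = y − 18.848:
  vertical leg: d = 16.152 mm → contributes +562 142 mm⁴
  horizontal leg (remainder): d = -12.848 mm → contributes +186 990 mm⁴
Total I = 749 132 mm⁴.
For the y-axis: x̄ = 33.848 mm.
Repeating about the centroidal y-axis gives I_y = 1 861 172 mm⁴.
Polar second moment: J = I_x + I_y = 2 610 305 mm⁴.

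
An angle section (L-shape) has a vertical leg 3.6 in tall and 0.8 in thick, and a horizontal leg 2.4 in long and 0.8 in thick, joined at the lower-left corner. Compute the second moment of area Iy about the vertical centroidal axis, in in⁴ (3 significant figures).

Iy ≈ 1.70 in⁴

Split into non-overlapping primitives; take the origin at the lower-left of the bounding box.
Vertical leg: 0.8 × 3.6, A = 2.88 in², x = 0.4 in, Ī = 0.1536 in⁴.
Horizontal leg (remainder): 1.6 × 0.8, A = 1.28 in², x = 1.6 in, Ī = 0.27307 in⁴.
Centroid: x̄ = ΣA·x / ΣA = 0.76923 in.
Transfer each piece to the vertical centroidal axis using Ī + A·d² with d = x − 0.76923:
  vertical leg: d = -0.36923 in → contributes +0.54623 in⁴
  horizontal leg (remainder): d = 0.83077 in → contributes +1.1565 in⁴
Total I = 1.7027 in⁴.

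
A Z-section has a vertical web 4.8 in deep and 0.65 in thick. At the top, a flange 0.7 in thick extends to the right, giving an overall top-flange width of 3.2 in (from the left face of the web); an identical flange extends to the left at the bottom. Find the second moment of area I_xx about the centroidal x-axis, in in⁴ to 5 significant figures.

I_xx ≈ 21.139 in⁴

Break the section into simple shapes (no overlaps), measuring from the bottom-left corner of the bounding box.
Web: 0.65 × 4.8, A = 3.12 in², y = 2.4 in, Ī = 5.9904 in⁴.
Top flange (beyond web): 2.55 × 0.7, A = 1.785 in², y = 4.45 in, Ī = 0.0728875 in⁴.
Bottom flange (beyond web): 2.55 × 0.7, A = 1.785 in², y = 0.35 in, Ī = 0.0728875 in⁴.
Centroid: ȳ = ΣA·y / ΣA = 2.4 in.
Transfer each piece to the centroidal x-axis using Ī + A·d² with d = y − 2.4:
  web: d = 0 in → contributes +5.9904 in⁴
  top flange (beyond web): d = 2.05 in → contributes +7.57435 in⁴
  bottom flange (beyond web): d = -2.05 in → contributes +7.57435 in⁴
Total I = 21.1391 in⁴.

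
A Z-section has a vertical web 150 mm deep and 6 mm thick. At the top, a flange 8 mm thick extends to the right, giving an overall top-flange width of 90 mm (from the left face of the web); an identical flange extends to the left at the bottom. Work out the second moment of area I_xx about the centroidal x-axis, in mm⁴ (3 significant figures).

I_xx ≈ 8.47 × 10⁶ mm⁴

Break the section into simple shapes (no overlaps), measuring from the bottom-left corner of the bounding box.
Web: 6 × 150, A = 900 mm², y = 75 mm, Ī = 1 687 500 mm⁴.
Top flange (beyond web): 84 × 8, A = 672 mm², y = 146 mm, Ī = 3 584 mm⁴.
Bottom flange (beyond web): 84 × 8, A = 672 mm², y = 4 mm, Ī = 3 584 mm⁴.
Centroid: ȳ = ΣA·y / ΣA = 75 mm.
Transfer each piece to the centroidal x-axis using Ī + A·d² with d = y − 75:
  web: d = 0 mm → contributes +1 687 500 mm⁴
  top flange (beyond web): d = 71 mm → contributes +3 391 136 mm⁴
  bottom flange (beyond web): d = -71 mm → contributes +3 391 136 mm⁴
Total I = 8 469 772 mm⁴.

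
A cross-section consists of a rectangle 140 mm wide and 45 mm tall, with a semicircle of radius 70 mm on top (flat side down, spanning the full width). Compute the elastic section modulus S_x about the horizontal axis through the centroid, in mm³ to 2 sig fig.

S_x ≈ 2.1 × 10⁵ mm³

Decompose the section into non-overlapping parts with the origin at the bottom-left of its bounding rectangle.
Rectangular body: 140 × 45, A = 6 300 mm², y = 22.5 mm, Ī = 1 063 125 mm⁴.
Semicircular cap: semicircle r = 70, A = 7 697 mm², y = 74.71 mm, Ī = 2 635 265 mm⁴.
Centroid: ȳ = ΣA·y / ΣA = 51.21 mm.
Transfer each piece to the horizontal axis through the centroid using Ī + A·d² with d = y − 51.21:
  rectangular body: d = -28.71 mm → contributes +6 255 883 mm⁴
  semicircular cap: d = 23.5 mm → contributes +6 885 595 mm⁴
Total I = 13 141 478 mm⁴.
Extreme fibre distance c = 63.79 mm; S = I/c = 206 011 mm³.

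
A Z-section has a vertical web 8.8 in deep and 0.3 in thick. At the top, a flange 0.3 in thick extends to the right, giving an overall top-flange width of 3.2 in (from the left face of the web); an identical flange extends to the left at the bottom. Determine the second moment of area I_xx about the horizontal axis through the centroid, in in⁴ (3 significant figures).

I_xx ≈ 48.5 in⁴

Decompose the section into non-overlapping parts with the origin at the bottom-left of its bounding rectangle.
Web: 0.3 × 8.8, A = 2.64 in², y = 4.4 in, Ī = 17.037 in⁴.
Top flange (beyond web): 2.9 × 0.3, A = 0.87 in², y = 8.65 in, Ī = 0.006525 in⁴.
Bottom flange (beyond web): 2.9 × 0.3, A = 0.87 in², y = 0.15 in, Ī = 0.006525 in⁴.
Centroid: ȳ = ΣA·y / ΣA = 4.4 in.
Transfer each piece to the horizontal axis through the centroid using Ī + A·d² with d = y − 4.4:
  web: d = 0 in → contributes +17.037 in⁴
  top flange (beyond web): d = 4.25 in → contributes +15.721 in⁴
  bottom flange (beyond web): d = -4.25 in → contributes +15.721 in⁴
Total I = 48.479 in⁴.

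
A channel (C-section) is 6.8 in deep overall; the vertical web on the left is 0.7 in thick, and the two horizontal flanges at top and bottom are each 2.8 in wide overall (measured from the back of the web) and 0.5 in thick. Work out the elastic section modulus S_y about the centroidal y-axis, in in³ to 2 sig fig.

S_y ≈ 1.9 in³

Treat the section as a set of non-overlapping primitives; coordinates are from the bounding-box lower-left.
Web: 0.7 × 6.8, A = 4.76 in², x = 0.35 in, Ī = 0.1944 in⁴.
Top flange (beyond web): 2.1 × 0.5, A = 1.05 in², x = 1.75 in, Ī = 0.3859 in⁴.
Bottom flange (beyond web): 2.1 × 0.5, A = 1.05 in², x = 1.75 in, Ī = 0.3859 in⁴.
Centroid: x̄ = ΣA·x / ΣA = 0.7786 in.
Transfer each piece to the centroidal y-axis using Ī + A·d² with d = x − 0.7786:
  web: d = -0.4286 in → contributes +1.069 in⁴
  top flange (beyond web): d = 0.9714 in → contributes +1.377 in⁴
  bottom flange (beyond web): d = 0.9714 in → contributes +1.377 in⁴
Total I = 3.822 in⁴.
Extreme fibre distance c = 2.021 in; S = I/c = 1.891 in³.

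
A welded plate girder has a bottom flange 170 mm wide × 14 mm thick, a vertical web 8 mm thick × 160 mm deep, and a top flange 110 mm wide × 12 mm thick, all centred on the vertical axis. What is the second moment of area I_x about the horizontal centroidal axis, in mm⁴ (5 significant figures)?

I_x ≈ 2.8805 × 10⁷ mm⁴

Treat the section as a set of non-overlapping primitives; coordinates are from the bounding-box lower-left.
Bottom plate: 170 × 14, A = 2 380 mm², y = 7 mm, Ī = 38873.33 mm⁴.
Web plate: 8 × 160, A = 1 280 mm², y = 94 mm, Ī = 2 730 667 mm⁴.
Top plate: 110 × 12, A = 1 320 mm², y = 180 mm, Ī = 15 840 mm⁴.
Centroid: ȳ = ΣA·y / ΣA = 75.21687 mm.
Transfer each piece to the horizontal centroidal axis using Ī + A·d² with d = y − 75.21687:
  bottom plate: d = -68.21687 mm → contributes +11 114 301 mm⁴
  web plate: d = 18.78313 mm → contributes +3 182 258 mm⁴
  top plate: d = 104.7831 mm → contributes +14 508 786 mm⁴
Total I = 28 805 346 mm⁴.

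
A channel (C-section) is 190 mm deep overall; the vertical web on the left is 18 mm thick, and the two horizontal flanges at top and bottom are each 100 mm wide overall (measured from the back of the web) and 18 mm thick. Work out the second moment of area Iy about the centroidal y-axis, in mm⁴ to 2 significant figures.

Iy ≈ 5.7 × 10⁶ mm⁴

Split into non-overlapping primitives; take the origin at the lower-left of the bounding box.
Web: 18 × 190, A = 3 420 mm², x = 9 mm, Ī = 92 340 mm⁴.
Top flange (beyond web): 82 × 18, A = 1 476 mm², x = 59 mm, Ī = 827 052 mm⁴.
Bottom flange (beyond web): 82 × 18, A = 1 476 mm², x = 59 mm, Ī = 827 052 mm⁴.
Centroid: x̄ = ΣA·x / ΣA = 32.16 mm.
Transfer each piece to the centroidal y-axis using Ī + A·d² with d = x − 32.16:
  web: d = -23.16 mm → contributes +1 927 387 mm⁴
  top flange (beyond web): d = 26.84 mm → contributes +1 890 037 mm⁴
  bottom flange (beyond web): d = 26.84 mm → contributes +1 890 037 mm⁴
Total I = 5 707 461 mm⁴.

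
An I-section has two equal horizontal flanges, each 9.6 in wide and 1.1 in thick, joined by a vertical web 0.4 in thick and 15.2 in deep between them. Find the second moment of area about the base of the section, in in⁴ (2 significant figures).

Split into non-overlapping primitives; take the origin at the lower-left of the bounding box.
Bottom flange: 9.6 × 1.1, A = 10.56 in², y = 0.55 in, Ī = 1.065 in⁴.
Web: 0.4 × 15.2, A = 6.08 in², y = 8.7 in, Ī = 117.1 in⁴.
Top flange: 9.6 × 1.1, A = 10.56 in², y = 16.85 in, Ī = 1.065 in⁴.
Transfer each piece to a horizontal axis along the bottom face using Ī + A·d² with d = y − 0:
  bottom flange: d = 0.55 in → contributes +4.259 in⁴
  web: d = 8.7 in → contributes +577.3 in⁴
  top flange: d = 16.85 in → contributes +2 999 in⁴
Total I = 3 581 in⁴.

I_base ≈ 3600 in⁴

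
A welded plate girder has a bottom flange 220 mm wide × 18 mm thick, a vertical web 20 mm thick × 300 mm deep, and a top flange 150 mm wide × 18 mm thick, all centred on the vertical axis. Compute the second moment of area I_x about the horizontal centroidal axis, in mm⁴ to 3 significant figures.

Treat the section as a set of non-overlapping primitives; coordinates are from the bounding-box lower-left.
Bottom plate: 220 × 18, A = 3 960 mm², y = 9 mm, Ī = 106 920 mm⁴.
Web plate: 20 × 300, A = 6 000 mm², y = 168 mm, Ī = 45 000 000 mm⁴.
Top plate: 150 × 18, A = 2 700 mm², y = 327 mm, Ī = 72 900 mm⁴.
Centroid: ȳ = ΣA·y / ΣA = 152.18 mm.
Transfer each piece to the horizontal centroidal axis using Ī + A·d² with d = y − 152.18:
  bottom plate: d = -143.18 mm → contributes +81 283 682 mm⁴
  web plate: d = 15.825 mm → contributes +46 502 516 mm⁴
  top plate: d = 174.82 mm → contributes +82 594 772 mm⁴
Total I = 210 380 971 mm⁴.

I_x ≈ 2.10 × 10⁸ mm⁴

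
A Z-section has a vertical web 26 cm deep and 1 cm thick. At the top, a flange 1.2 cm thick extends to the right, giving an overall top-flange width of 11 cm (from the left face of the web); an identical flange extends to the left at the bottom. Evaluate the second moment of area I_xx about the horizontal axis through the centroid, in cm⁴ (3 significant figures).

I_xx ≈ 5160 cm⁴

Decompose the section into non-overlapping parts with the origin at the bottom-left of its bounding rectangle.
Web: 1 × 26, A = 26 cm², y = 13 cm, Ī = 1464.7 cm⁴.
Top flange (beyond web): 10 × 1.2, A = 12 cm², y = 25.4 cm, Ī = 1.44 cm⁴.
Bottom flange (beyond web): 10 × 1.2, A = 12 cm², y = 0.6 cm, Ī = 1.44 cm⁴.
Centroid: ȳ = ΣA·y / ΣA = 13 cm.
Transfer each piece to the horizontal axis through the centroid using Ī + A·d² with d = y − 13:
  web: d = 0 cm → contributes +1464.7 cm⁴
  top flange (beyond web): d = 12.4 cm → contributes +1846.6 cm⁴
  bottom flange (beyond web): d = -12.4 cm → contributes +1846.6 cm⁴
Total I = 5157.8 cm⁴.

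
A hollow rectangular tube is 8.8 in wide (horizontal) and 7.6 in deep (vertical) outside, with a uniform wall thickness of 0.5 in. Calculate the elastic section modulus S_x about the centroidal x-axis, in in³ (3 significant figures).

Treat the section as a set of non-overlapping primitives; coordinates are from the bounding-box lower-left.
Outer rectangle: 8.8 × 7.6, A = 66.88 in², y = 3.8 in, Ī = 321.92 in⁴.
Inner void (subtracted): 7.8 × 6.6, A = 51.48 in², y = 3.8 in, Ī = 186.87 in⁴.
By symmetry the centroid is at mid-height, ȳ = 3.8 in.
All pieces are centred on the centroidal x-axis, so I = ΣĪ (holes subtracted) = 135.04 in⁴.
Extreme fibre distance c = 3.8 in; S = I/c = 35.538 in³.

S_x ≈ 35.5 in³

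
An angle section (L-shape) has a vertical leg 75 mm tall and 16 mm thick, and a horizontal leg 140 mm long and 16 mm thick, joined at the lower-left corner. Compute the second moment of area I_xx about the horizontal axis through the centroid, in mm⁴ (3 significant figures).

I_xx ≈ 1.26 × 10⁶ mm⁴

Split into non-overlapping primitives; take the origin at the lower-left of the bounding box.
Vertical leg: 16 × 75, A = 1 200 mm², y = 37.5 mm, Ī = 562 500 mm⁴.
Horizontal leg (remainder): 124 × 16, A = 1 984 mm², y = 8 mm, Ī = 42 325 mm⁴.
Centroid: ȳ = ΣA·y / ΣA = 19.118 mm.
Transfer each piece to the horizontal axis through the centroid using Ī + A·d² with d = y − 19.118:
  vertical leg: d = 18.382 mm → contributes +967 974 mm⁴
  horizontal leg (remainder): d = -11.118 mm → contributes +287 571 mm⁴
Total I = 1 255 545 mm⁴.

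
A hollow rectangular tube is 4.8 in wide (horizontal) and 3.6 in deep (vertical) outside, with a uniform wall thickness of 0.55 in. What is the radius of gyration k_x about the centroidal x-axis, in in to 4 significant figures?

Break the section into simple shapes (no overlaps), measuring from the bottom-left corner of the bounding box.
Outer rectangle: 4.8 × 3.6, A = 17.28 in², y = 1.8 in, Ī = 18.6624 in⁴.
Inner void (subtracted): 3.7 × 2.5, A = 9.25 in², y = 1.8 in, Ī = 4.81771 in⁴.
By symmetry the centroid is at mid-height, ȳ = 1.8 in.
All pieces are centred on the centroidal x-axis, so I = ΣĪ (holes subtracted) = 13.8447 in⁴.
Radius of gyration: k = √(I/A) = √(13.8447 / 8.03) = 1.31306 in.

k_x ≈ 1.313 in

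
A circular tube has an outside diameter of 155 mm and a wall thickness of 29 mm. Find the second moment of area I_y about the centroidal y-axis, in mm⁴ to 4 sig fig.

Treat the section as a set of non-overlapping primitives; coordinates are from the bounding-box lower-left.
Outer circle: ⌀155, A = 18869.2 mm², x = 77.5 mm, Ī = 28 333 269 mm⁴.
Bore (subtracted): ⌀97, A = 7389.81 mm², x = 77.5 mm, Ī = 4 345 671 mm⁴.
By symmetry the centroid is at mid-width, x̄ = 77.5 mm.
All pieces are centred on the centroidal y-axis, so I = ΣĪ (holes subtracted) = 23 987 599 mm⁴.

I_y ≈ 2.399 × 10⁷ mm⁴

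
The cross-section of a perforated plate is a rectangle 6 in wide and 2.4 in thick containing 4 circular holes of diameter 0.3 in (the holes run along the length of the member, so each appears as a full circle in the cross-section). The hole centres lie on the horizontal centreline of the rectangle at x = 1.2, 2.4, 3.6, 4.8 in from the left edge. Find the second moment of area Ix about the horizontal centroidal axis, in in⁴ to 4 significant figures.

Ix ≈ 6.910 in⁴

Split into non-overlapping primitives; take the origin at the lower-left of the bounding box.
Plate: 6 × 2.4, A = 14.4 in², y = 1.2 in, Ī = 6.912 in⁴.
Hole 1 (subtracted): ⌀0.3, A = 0.0706858 in², y = 1.2 in, Ī = 0.000397608 in⁴.
Hole 2 (subtracted): ⌀0.3, A = 0.0706858 in², y = 1.2 in, Ī = 0.000397608 in⁴.
Hole 3 (subtracted): ⌀0.3, A = 0.0706858 in², y = 1.2 in, Ī = 0.000397608 in⁴.
Hole 4 (subtracted): ⌀0.3, A = 0.0706858 in², y = 1.2 in, Ī = 0.000397608 in⁴.
By symmetry the centroid is at mid-height, ȳ = 1.2 in.
All pieces are centred on the horizontal centroidal axis, so I = ΣĪ (holes subtracted) = 6.91041 in⁴.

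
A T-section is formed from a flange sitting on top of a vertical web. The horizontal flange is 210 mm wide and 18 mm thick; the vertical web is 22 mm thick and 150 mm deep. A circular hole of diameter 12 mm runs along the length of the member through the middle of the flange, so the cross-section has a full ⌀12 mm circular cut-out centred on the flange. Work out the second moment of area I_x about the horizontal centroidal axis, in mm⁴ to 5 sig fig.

I_x ≈ 1.8544 × 10⁷ mm⁴

Treat the section as a set of non-overlapping primitives; coordinates are from the bounding-box lower-left.
Flange: 210 × 18, A = 3 780 mm², y = 159 mm, Ī = 102 060 mm⁴.
Web: 22 × 150, A = 3 300 mm², y = 75 mm, Ī = 6 187 500 mm⁴.
Hole (subtracted): ⌀12, A = 113.0973 mm², y = 159 mm, Ī = 1017.876 mm⁴.
Centroid: ȳ = ΣA·y / ΣA = 119.2119 mm.
Transfer each piece to the horizontal centroidal axis using Ī + A·d² with d = y − 119.2119:
  flange: d = 39.78813 mm → contributes +6 086 159 mm⁴
  web: d = -44.21187 mm → contributes +12 637 976 mm⁴
  hole: d = 39.78813 mm → contributes −180061.7 mm⁴
Total I = 18 544 074 mm⁴.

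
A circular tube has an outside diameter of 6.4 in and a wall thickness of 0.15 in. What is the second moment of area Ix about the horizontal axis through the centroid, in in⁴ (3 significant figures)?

Treat the section as a set of non-overlapping primitives; coordinates are from the bounding-box lower-left.
Outer circle: ⌀6.4, A = 32.17 in², y = 3.2 in, Ī = 82.355 in⁴.
Bore (subtracted): ⌀6.1, A = 29.225 in², y = 3.2 in, Ī = 67.966 in⁴.
By symmetry the centroid is at mid-height, ȳ = 3.2 in.
All pieces are centred on the horizontal axis through the centroid, so I = ΣĪ (holes subtracted) = 14.389 in⁴.

Ix ≈ 14.4 in⁴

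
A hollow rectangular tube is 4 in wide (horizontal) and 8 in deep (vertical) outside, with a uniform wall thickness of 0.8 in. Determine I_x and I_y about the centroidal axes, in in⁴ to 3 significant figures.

Treat the section as a set of non-overlapping primitives; coordinates are from the bounding-box lower-left.
Outer rectangle: 4 × 8, A = 32 in², y = 4 in, Ī = 170.67 in⁴.
Inner void (subtracted): 2.4 × 6.4, A = 15.36 in², y = 4 in, Ī = 52.429 in⁴.
By symmetry the centroid is at mid-height, ȳ = 4 in.
All pieces are centred on the centroidal x-axis, so I = ΣĪ (holes subtracted) = 118.24 in⁴.
Repeating about the centroidal y-axis gives I_y = 35.294 in⁴.

I_x ≈ 118 in⁴, I_y ≈ 35.3 in⁴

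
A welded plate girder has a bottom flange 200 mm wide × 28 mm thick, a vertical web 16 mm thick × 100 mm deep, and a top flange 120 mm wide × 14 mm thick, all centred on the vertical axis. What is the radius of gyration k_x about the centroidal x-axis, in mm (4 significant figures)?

Decompose the section into non-overlapping parts with the origin at the bottom-left of its bounding rectangle.
Bottom plate: 200 × 28, A = 5 600 mm², y = 14 mm, Ī = 365 867 mm⁴.
Web plate: 16 × 100, A = 1 600 mm², y = 78 mm, Ī = 1 333 333 mm⁴.
Top plate: 120 × 14, A = 1 680 mm², y = 135 mm, Ī = 27 440 mm⁴.
Centroid: ȳ = ΣA·y / ΣA = 48.4234 mm.
Transfer each piece to the centroidal x-axis using Ī + A·d² with d = y − 48.4234:
  bottom plate: d = -34.4234 mm → contributes +7 001 710 mm⁴
  web plate: d = 29.5766 mm → contributes +2 732 972 mm⁴
  top plate: d = 86.5766 mm → contributes +12 619 886 mm⁴
Total I = 22 354 568 mm⁴.
Radius of gyration: k = √(I/A) = √(22 354 568 / 8 880) = 50.1738 mm.

k_x ≈ 50.17 mm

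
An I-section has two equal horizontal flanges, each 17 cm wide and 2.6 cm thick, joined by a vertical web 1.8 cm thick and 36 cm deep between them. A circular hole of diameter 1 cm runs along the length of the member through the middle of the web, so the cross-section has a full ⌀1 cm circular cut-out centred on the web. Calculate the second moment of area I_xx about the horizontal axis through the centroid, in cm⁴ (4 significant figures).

Break the section into simple shapes (no overlaps), measuring from the bottom-left corner of the bounding box.
Bottom flange: 17 × 2.6, A = 44.2 cm², y = 1.3 cm, Ī = 24.8993 cm⁴.
Web: 1.8 × 36, A = 64.8 cm², y = 20.6 cm, Ī = 6998.4 cm⁴.
Top flange: 17 × 2.6, A = 44.2 cm², y = 39.9 cm, Ī = 24.8993 cm⁴.
Hole (subtracted): ⌀1, A = 0.785398 cm², y = 20.6 cm, Ī = 0.0490874 cm⁴.
By symmetry the centroid is at mid-height, ȳ = 20.6 cm.
Transfer each piece to the horizontal axis through the centroid using Ī + A·d² with d = y − 20.6:
  bottom flange: d = -19.3 cm → contributes +16 489 cm⁴
  web: d = 0 cm → contributes +6998.4 cm⁴
  top flange: d = 19.3 cm → contributes +16 489 cm⁴
  hole: d = 0 cm → contributes −0.0490874 cm⁴
Total I = 39976.3 cm⁴.

I_xx ≈ 3.998 × 10⁴ cm⁴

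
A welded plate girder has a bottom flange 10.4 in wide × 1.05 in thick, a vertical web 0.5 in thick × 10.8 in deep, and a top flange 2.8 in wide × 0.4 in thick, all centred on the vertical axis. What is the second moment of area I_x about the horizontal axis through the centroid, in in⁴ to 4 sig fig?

I_x ≈ 276.2 in⁴

Break the section into simple shapes (no overlaps), measuring from the bottom-left corner of the bounding box.
Bottom plate: 10.4 × 1.05, A = 10.92 in², y = 0.525 in, Ī = 1.00328 in⁴.
Web plate: 0.5 × 10.8, A = 5.4 in², y = 6.45 in, Ī = 52.488 in⁴.
Top plate: 2.8 × 0.4, A = 1.12 in², y = 12.05 in, Ī = 0.0149333 in⁴.
Centroid: ȳ = ΣA·y / ΣA = 3.09971 in.
Transfer each piece to the horizontal axis through the centroid using Ī + A·d² with d = y − 3.09971:
  bottom plate: d = -2.57471 in → contributes +73.3936 in⁴
  web plate: d = 3.35029 in → contributes +113.1 in⁴
  top plate: d = 8.95029 in → contributes +89.7355 in⁴
Total I = 276.229 in⁴.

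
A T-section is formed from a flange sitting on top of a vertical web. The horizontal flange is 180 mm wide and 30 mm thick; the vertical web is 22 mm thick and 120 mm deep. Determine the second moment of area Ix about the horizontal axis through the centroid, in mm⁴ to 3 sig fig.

Ix ≈ 1.35 × 10⁷ mm⁴

Split into non-overlapping primitives; take the origin at the lower-left of the bounding box.
Flange: 180 × 30, A = 5 400 mm², y = 135 mm, Ī = 405 000 mm⁴.
Web: 22 × 120, A = 2 640 mm², y = 60 mm, Ī = 3 168 000 mm⁴.
Centroid: ȳ = ΣA·y / ΣA = 110.37 mm.
Transfer each piece to the horizontal axis through the centroid using Ī + A·d² with d = y − 110.37:
  flange: d = 24.627 mm → contributes +3 680 006 mm⁴
  web: d = -50.373 mm → contributes +9 866 875 mm⁴
Total I = 13 546 881 mm⁴.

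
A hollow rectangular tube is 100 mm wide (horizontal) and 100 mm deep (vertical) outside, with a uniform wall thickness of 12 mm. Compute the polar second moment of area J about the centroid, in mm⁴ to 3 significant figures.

J ≈ 1.11 × 10⁷ mm⁴

Treat the section as a set of non-overlapping primitives; coordinates are from the bounding-box lower-left.
Outer rectangle: 100 × 100, A = 10 000 mm², y = 50 mm, Ī = 8 333 333 mm⁴.
Inner void (subtracted): 76 × 76, A = 5 776 mm², y = 50 mm, Ī = 2 780 181 mm⁴.
By symmetry the centroid is at mid-height, ȳ = 50 mm.
All pieces are centred on the centroidal x-axis, so I = ΣĪ (holes subtracted) = 5 553 152 mm⁴.
Repeating about the centroidal y-axis gives I_y = 5 553 152 mm⁴.
Polar second moment: J = I_x + I_y = 11 106 304 mm⁴.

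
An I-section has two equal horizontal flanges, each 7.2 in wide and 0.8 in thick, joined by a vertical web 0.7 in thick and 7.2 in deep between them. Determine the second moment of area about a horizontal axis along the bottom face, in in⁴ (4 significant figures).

Split into non-overlapping primitives; take the origin at the lower-left of the bounding box.
Bottom flange: 7.2 × 0.8, A = 5.76 in², y = 0.4 in, Ī = 0.3072 in⁴.
Web: 0.7 × 7.2, A = 5.04 in², y = 4.4 in, Ī = 21.7728 in⁴.
Top flange: 7.2 × 0.8, A = 5.76 in², y = 8.4 in, Ī = 0.3072 in⁴.
Transfer each piece to the base of the section using Ī + A·d² with d = y − 0:
  bottom flange: d = 0.4 in → contributes +1.2288 in⁴
  web: d = 4.4 in → contributes +119.347 in⁴
  top flange: d = 8.4 in → contributes +406.733 in⁴
Total I = 527.309 in⁴.

I_base ≈ 527.3 in⁴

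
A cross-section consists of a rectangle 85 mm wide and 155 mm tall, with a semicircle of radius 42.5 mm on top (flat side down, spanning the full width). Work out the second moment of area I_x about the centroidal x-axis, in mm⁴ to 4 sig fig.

Split into non-overlapping primitives; take the origin at the lower-left of the bounding box.
Rectangular body: 85 × 155, A = 13 175 mm², y = 77.5 mm, Ī = 26 377 448 mm⁴.
Semicircular cap: semicircle r = 42.5, A = 2837.25 mm², y = 173.038 mm, Ī = 358 086 mm⁴.
Centroid: ȳ = ΣA·y / ΣA = 94.4285 mm.
Transfer each piece to the centroidal x-axis using Ī + A·d² with d = y − 94.4285:
  rectangular body: d = -16.9285 mm → contributes +30 153 080 mm⁴
  semicircular cap: d = 78.609 mm → contributes +17 890 532 mm⁴
Total I = 48 043 612 mm⁴.

I_x ≈ 4.804 × 10⁷ mm⁴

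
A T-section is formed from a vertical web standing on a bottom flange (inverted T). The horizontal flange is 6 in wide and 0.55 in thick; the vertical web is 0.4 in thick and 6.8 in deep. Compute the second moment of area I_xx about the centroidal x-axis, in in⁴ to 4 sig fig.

I_xx ≈ 30.70 in⁴

Decompose the section into non-overlapping parts with the origin at the bottom-left of its bounding rectangle.
Flange: 6 × 0.55, A = 3.3 in², y = 0.275 in, Ī = 0.0831875 in⁴.
Web: 0.4 × 6.8, A = 2.72 in², y = 3.95 in, Ī = 10.4811 in⁴.
Centroid: ȳ = ΣA·y / ΣA = 1.93547 in.
Transfer each piece to the centroidal x-axis using Ī + A·d² with d = y − 1.93547:
  flange: d = -1.66047 in → contributes +9.18176 in⁴
  web: d = 2.01453 in → contributes +21.5198 in⁴
Total I = 30.7015 in⁴.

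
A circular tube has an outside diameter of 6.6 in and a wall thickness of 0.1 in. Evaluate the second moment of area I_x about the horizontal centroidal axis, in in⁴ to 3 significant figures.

Split into non-overlapping primitives; take the origin at the lower-left of the bounding box.
Outer circle: ⌀6.6, A = 34.212 in², y = 3.3 in, Ī = 93.142 in⁴.
Bore (subtracted): ⌀6.4, A = 32.17 in², y = 3.3 in, Ī = 82.355 in⁴.
By symmetry the centroid is at mid-height, ȳ = 3.3 in.
All pieces are centred on the horizontal centroidal axis, so I = ΣĪ (holes subtracted) = 10.787 in⁴.

I_x ≈ 10.8 in⁴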